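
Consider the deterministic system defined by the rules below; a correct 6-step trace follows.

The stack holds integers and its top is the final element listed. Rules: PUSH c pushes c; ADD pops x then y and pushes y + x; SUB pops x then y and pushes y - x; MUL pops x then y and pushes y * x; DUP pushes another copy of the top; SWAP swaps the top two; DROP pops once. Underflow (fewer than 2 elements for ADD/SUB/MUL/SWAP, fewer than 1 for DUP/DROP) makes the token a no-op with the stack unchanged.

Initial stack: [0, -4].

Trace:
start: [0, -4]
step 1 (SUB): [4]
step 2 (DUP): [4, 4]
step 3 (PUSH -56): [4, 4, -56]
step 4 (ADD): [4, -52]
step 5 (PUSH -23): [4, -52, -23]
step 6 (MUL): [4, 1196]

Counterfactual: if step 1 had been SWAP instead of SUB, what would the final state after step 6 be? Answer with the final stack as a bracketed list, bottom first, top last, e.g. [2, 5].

(re-executing from step 1 with the substitution; state before step 1: [0, -4])
step 1 (SWAP): [-4, 0]
step 2 (DUP): [-4, 0, 0]
step 3 (PUSH -56): [-4, 0, 0, -56]
step 4 (ADD): [-4, 0, -56]
step 5 (PUSH -23): [-4, 0, -56, -23]
step 6 (MUL): [-4, 0, 1288]

[-4, 0, 1288]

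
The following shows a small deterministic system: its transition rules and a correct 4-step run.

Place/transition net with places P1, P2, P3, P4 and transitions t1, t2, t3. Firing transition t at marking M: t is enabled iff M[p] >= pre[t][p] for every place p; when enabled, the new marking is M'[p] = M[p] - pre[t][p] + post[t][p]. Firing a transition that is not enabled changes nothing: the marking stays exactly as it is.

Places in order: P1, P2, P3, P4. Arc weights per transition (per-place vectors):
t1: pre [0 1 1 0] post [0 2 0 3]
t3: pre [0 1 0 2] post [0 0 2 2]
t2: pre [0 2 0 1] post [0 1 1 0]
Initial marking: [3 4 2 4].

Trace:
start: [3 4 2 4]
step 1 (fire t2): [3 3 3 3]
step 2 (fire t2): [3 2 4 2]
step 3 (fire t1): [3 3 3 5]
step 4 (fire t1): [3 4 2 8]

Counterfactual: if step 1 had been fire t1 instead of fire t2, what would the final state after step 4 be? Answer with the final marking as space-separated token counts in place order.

3 6 0 12

(re-executing from step 1 with the substitution; state before step 1: [3 4 2 4])
step 1 (fire t1): [3 5 1 7]
step 2 (fire t2): [3 4 2 6]
step 3 (fire t1): [3 5 1 9]
step 4 (fire t1): [3 6 0 12]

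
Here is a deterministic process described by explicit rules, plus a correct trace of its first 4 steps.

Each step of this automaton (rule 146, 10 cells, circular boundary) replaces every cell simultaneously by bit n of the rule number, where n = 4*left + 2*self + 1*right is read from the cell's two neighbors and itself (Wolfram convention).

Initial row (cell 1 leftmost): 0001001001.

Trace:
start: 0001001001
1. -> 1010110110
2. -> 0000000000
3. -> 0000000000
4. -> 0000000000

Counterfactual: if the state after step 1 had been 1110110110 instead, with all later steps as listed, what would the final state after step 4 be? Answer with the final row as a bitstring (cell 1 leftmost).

state after step 1 := 1110110110
2. -> 0100000000
3. -> 1010000000
4. -> 0001000001

0001000001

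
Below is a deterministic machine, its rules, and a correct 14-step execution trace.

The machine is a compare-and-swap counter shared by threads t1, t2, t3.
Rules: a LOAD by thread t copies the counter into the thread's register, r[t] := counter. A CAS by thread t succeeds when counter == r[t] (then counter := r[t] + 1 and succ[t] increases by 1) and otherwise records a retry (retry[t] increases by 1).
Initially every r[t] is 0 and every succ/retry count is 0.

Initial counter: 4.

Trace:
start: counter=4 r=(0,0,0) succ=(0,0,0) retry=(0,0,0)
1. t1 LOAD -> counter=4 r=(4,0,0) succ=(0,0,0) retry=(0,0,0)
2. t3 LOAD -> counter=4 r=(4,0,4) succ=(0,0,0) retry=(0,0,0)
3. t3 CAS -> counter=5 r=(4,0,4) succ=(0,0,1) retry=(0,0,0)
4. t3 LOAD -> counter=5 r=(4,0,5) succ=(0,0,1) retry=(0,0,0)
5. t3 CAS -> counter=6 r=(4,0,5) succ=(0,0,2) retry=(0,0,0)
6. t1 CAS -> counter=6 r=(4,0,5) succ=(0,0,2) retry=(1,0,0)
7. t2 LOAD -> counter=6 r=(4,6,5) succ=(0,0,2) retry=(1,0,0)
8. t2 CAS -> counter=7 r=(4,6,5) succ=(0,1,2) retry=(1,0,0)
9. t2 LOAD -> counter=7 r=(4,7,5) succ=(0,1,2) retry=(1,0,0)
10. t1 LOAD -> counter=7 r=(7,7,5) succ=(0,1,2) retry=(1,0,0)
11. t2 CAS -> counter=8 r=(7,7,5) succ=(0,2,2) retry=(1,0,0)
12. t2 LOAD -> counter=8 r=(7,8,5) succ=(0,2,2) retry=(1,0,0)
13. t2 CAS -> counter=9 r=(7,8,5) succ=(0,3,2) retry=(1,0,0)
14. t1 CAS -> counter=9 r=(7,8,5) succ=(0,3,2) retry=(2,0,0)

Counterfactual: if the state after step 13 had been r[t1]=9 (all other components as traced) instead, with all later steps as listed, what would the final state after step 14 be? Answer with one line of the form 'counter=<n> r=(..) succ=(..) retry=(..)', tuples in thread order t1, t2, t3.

counter=10 r=(9,8,5) succ=(1,3,2) retry=(1,0,0)

state after step 13 := counter=9 r=(9,8,5) succ=(0,3,2) retry=(1,0,0)
14. t1 CAS -> counter=10 r=(9,8,5) succ=(1,3,2) retry=(1,0,0)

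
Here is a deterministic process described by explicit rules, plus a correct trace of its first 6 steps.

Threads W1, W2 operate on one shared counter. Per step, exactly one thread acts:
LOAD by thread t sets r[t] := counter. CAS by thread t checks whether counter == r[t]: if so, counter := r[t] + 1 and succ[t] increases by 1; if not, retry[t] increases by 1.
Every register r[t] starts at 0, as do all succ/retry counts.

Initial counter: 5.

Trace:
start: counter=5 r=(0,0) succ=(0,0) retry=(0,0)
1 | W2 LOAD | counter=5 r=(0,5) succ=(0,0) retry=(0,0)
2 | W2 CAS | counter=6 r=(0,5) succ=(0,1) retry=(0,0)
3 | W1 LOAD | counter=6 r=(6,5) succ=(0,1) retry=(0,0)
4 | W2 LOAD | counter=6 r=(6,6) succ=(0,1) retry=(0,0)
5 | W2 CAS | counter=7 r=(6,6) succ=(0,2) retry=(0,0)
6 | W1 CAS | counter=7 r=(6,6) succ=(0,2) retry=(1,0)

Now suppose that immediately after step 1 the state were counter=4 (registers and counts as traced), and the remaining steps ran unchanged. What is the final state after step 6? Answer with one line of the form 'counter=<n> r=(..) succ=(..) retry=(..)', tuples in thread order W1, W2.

counter=5 r=(4,4) succ=(0,1) retry=(1,1)

state after step 1 := counter=4 r=(0,5) succ=(0,0) retry=(0,0)
2 | W2 CAS | counter=4 r=(0,5) succ=(0,0) retry=(0,1)
3 | W1 LOAD | counter=4 r=(4,5) succ=(0,0) retry=(0,1)
4 | W2 LOAD | counter=4 r=(4,4) succ=(0,0) retry=(0,1)
5 | W2 CAS | counter=5 r=(4,4) succ=(0,1) retry=(0,1)
6 | W1 CAS | counter=5 r=(4,4) succ=(0,1) retry=(1,1)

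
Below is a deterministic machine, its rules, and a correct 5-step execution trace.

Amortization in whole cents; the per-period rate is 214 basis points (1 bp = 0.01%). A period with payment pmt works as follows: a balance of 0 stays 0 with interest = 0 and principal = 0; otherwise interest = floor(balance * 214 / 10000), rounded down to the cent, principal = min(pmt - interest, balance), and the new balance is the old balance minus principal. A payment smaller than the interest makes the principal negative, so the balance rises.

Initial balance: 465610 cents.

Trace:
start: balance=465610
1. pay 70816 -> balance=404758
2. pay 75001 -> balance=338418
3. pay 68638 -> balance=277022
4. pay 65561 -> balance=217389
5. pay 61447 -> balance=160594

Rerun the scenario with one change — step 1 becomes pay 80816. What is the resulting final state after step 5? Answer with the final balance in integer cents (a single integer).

(re-executing from step 1 with the substitution; state before step 1: balance=465610)
1. pay 80816 -> balance=394758
2. pay 75001 -> balance=328204
3. pay 68638 -> balance=266589
4. pay 65561 -> balance=206733
5. pay 61447 -> balance=149710

149710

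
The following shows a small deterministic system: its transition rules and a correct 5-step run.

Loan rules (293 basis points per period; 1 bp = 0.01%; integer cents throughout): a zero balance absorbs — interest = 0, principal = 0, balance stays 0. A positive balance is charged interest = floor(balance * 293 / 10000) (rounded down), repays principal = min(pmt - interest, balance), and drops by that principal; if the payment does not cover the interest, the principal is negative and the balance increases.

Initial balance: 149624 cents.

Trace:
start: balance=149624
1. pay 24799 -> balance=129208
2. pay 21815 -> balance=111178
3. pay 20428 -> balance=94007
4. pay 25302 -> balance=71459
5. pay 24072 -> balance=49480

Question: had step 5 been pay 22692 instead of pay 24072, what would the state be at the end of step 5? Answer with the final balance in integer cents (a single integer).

50860

(re-executing from step 5 with the substitution; state before step 5: balance=71459)
5. pay 22692 -> balance=50860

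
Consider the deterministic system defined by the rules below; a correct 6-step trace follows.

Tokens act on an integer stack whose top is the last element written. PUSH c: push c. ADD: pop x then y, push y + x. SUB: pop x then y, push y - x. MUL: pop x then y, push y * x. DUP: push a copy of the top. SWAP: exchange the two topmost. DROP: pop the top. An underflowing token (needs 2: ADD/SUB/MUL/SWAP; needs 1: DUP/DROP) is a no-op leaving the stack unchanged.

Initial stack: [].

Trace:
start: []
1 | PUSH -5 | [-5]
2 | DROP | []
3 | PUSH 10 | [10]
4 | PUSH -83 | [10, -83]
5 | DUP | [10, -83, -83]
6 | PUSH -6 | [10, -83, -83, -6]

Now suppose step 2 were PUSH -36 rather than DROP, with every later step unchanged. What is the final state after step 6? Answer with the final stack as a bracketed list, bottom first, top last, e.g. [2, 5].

(re-executing from step 2 with the substitution; state before step 2: [-5])
2 | PUSH -36 | [-5, -36]
3 | PUSH 10 | [-5, -36, 10]
4 | PUSH -83 | [-5, -36, 10, -83]
5 | DUP | [-5, -36, 10, -83, -83]
6 | PUSH -6 | [-5, -36, 10, -83, -83, -6]

[-5, -36, 10, -83, -83, -6]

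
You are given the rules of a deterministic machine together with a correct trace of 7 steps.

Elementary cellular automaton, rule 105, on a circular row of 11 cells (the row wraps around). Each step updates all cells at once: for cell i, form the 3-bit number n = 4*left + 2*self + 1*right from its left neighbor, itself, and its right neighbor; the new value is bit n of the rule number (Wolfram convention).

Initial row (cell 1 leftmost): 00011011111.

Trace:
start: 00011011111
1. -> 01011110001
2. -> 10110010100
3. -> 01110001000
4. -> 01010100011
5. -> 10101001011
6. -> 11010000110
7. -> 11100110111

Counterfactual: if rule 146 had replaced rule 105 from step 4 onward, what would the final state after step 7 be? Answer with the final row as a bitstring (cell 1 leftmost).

(re-executing steps 4..7 under rule 146; state before step 4: 01110001000)
4. -> 10101010100
5. -> 00000000011
6. -> 10000000100
7. -> 01000001011

01000001011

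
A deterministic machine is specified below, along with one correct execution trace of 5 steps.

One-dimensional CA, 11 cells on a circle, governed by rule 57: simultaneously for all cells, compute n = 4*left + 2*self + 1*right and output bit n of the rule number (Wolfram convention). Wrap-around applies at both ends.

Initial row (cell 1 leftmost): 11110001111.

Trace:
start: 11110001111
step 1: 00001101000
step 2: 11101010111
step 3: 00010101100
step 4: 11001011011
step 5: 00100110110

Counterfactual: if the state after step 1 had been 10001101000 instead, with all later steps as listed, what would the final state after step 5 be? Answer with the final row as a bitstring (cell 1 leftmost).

state after step 1 := 10001101000
step 2: 01101010110
step 3: 01010101101
step 4: 10101011010
step 5: 01010110101

01010110101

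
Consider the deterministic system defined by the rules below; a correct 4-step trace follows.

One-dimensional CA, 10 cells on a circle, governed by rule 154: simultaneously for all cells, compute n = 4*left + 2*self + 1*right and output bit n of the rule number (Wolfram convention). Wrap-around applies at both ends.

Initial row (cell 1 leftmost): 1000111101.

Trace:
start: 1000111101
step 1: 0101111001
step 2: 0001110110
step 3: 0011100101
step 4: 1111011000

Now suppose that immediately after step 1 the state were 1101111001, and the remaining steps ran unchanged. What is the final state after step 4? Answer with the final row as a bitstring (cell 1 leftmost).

state after step 1 := 1101111001
step 2: 1001110111
step 3: 0111100111
step 4: 0111011110

0111011110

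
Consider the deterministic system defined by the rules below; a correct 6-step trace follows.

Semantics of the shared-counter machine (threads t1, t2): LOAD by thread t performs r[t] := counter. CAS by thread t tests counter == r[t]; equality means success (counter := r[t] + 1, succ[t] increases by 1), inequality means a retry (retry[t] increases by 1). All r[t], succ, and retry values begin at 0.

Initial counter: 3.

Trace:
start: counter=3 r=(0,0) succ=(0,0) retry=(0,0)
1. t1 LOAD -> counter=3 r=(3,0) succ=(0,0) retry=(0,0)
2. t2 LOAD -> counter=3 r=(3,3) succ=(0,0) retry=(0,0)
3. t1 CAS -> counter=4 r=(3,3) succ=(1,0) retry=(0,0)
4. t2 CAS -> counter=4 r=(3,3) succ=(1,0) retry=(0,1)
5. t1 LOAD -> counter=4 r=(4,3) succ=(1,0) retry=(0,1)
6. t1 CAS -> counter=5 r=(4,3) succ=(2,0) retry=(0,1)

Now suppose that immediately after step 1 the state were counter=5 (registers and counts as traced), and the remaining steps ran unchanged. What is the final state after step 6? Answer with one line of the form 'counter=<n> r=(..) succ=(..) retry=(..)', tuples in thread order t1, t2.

counter=7 r=(6,5) succ=(1,1) retry=(1,0)

state after step 1 := counter=5 r=(3,0) succ=(0,0) retry=(0,0)
2. t2 LOAD -> counter=5 r=(3,5) succ=(0,0) retry=(0,0)
3. t1 CAS -> counter=5 r=(3,5) succ=(0,0) retry=(1,0)
4. t2 CAS -> counter=6 r=(3,5) succ=(0,1) retry=(1,0)
5. t1 LOAD -> counter=6 r=(6,5) succ=(0,1) retry=(1,0)
6. t1 CAS -> counter=7 r=(6,5) succ=(1,1) retry=(1,0)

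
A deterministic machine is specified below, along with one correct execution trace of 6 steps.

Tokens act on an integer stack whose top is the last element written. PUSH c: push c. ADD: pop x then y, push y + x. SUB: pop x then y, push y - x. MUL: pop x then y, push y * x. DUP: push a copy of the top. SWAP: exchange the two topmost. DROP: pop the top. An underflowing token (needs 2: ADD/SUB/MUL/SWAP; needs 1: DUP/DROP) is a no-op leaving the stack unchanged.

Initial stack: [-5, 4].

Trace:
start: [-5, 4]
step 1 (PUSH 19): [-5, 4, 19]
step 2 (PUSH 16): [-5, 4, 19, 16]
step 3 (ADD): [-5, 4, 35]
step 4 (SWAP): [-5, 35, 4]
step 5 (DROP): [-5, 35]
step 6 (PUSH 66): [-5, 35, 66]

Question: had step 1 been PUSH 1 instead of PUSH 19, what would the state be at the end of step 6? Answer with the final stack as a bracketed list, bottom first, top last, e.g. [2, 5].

(re-executing from step 1 with the substitution; state before step 1: [-5, 4])
step 1 (PUSH 1): [-5, 4, 1]
step 2 (PUSH 16): [-5, 4, 1, 16]
step 3 (ADD): [-5, 4, 17]
step 4 (SWAP): [-5, 17, 4]
step 5 (DROP): [-5, 17]
step 6 (PUSH 66): [-5, 17, 66]

[-5, 17, 66]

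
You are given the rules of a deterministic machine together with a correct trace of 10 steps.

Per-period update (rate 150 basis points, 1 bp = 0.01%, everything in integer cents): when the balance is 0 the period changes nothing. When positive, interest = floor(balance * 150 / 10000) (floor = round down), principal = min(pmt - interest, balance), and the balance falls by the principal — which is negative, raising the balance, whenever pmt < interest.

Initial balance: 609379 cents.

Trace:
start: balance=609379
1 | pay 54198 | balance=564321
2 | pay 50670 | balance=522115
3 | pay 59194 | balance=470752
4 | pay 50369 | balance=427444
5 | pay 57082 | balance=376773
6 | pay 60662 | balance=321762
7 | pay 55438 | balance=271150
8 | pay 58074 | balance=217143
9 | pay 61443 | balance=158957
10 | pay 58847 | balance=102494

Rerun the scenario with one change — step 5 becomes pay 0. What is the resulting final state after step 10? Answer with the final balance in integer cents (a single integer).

(re-executing from step 5 with the substitution; state before step 5: balance=427444)
5 | pay 0 | balance=433855
6 | pay 60662 | balance=379700
7 | pay 55438 | balance=329957
8 | pay 58074 | balance=276832
9 | pay 61443 | balance=219541
10 | pay 58847 | balance=163987

163987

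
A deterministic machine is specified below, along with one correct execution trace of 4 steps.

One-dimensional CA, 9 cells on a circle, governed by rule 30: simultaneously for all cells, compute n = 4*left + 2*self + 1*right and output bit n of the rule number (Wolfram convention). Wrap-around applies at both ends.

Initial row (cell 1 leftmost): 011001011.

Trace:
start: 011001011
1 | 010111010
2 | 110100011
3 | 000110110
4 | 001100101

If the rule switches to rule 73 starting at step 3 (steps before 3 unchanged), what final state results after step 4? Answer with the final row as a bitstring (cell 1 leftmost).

000100000

(re-executing steps 3..4 under rule 73; state before step 3: 110100011)
3 | 010001010
4 | 000100000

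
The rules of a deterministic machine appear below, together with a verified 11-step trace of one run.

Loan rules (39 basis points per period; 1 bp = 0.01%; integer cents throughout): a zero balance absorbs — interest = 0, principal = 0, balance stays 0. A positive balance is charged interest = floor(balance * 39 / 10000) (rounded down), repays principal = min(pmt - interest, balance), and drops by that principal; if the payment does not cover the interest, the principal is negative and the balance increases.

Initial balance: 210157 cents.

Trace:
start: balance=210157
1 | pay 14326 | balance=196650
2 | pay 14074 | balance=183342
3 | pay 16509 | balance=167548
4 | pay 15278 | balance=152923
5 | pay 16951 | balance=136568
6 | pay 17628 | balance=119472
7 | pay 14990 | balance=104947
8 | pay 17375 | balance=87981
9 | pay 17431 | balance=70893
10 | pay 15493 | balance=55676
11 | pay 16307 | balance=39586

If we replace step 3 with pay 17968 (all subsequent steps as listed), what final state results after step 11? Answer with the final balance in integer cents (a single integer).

38080

(re-executing from step 3 with the substitution; state before step 3: balance=183342)
3 | pay 17968 | balance=166089
4 | pay 15278 | balance=151458
5 | pay 16951 | balance=135097
6 | pay 17628 | balance=117995
7 | pay 14990 | balance=103465
8 | pay 17375 | balance=86493
9 | pay 17431 | balance=69399
10 | pay 15493 | balance=54176
11 | pay 16307 | balance=38080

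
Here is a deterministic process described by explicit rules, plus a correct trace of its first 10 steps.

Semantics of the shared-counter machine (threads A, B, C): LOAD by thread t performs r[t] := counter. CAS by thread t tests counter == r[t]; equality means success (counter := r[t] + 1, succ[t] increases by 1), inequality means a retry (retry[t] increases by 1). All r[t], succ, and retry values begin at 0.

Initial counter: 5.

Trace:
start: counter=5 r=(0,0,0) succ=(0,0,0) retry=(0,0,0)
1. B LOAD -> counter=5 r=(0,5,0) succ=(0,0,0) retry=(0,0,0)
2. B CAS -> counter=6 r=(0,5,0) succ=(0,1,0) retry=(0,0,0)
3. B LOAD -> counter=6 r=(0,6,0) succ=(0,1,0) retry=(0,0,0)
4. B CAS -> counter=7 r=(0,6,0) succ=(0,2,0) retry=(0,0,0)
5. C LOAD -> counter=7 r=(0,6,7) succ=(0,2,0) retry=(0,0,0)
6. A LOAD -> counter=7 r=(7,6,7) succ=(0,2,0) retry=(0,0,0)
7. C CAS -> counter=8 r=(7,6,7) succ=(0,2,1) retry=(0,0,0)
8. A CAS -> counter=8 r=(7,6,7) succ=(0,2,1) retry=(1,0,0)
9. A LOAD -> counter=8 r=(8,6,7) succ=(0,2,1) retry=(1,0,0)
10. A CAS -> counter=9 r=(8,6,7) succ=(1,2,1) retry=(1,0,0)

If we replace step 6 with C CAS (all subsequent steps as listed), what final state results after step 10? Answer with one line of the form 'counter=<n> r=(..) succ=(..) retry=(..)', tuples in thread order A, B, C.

counter=9 r=(8,6,7) succ=(1,2,1) retry=(1,0,1)

(re-executing from step 6 with the substitution; state before step 6: counter=7 r=(0,6,7) succ=(0,2,0) retry=(0,0,0))
6. C CAS -> counter=8 r=(0,6,7) succ=(0,2,1) retry=(0,0,0)
7. C CAS -> counter=8 r=(0,6,7) succ=(0,2,1) retry=(0,0,1)
8. A CAS -> counter=8 r=(0,6,7) succ=(0,2,1) retry=(1,0,1)
9. A LOAD -> counter=8 r=(8,6,7) succ=(0,2,1) retry=(1,0,1)
10. A CAS -> counter=9 r=(8,6,7) succ=(1,2,1) retry=(1,0,1)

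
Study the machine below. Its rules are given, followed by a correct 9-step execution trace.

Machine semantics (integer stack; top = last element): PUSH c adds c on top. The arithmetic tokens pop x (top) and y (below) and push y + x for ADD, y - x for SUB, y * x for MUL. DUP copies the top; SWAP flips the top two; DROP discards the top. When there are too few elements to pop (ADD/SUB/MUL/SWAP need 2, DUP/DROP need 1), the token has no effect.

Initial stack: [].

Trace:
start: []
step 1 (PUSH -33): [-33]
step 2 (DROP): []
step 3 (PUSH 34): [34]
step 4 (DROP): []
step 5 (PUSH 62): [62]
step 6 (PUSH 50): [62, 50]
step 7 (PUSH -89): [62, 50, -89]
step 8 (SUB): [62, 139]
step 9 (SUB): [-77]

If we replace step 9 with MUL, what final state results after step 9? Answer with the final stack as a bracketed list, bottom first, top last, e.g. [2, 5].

(re-executing from step 9 with the substitution; state before step 9: [62, 139])
step 9 (MUL): [8618]

[8618]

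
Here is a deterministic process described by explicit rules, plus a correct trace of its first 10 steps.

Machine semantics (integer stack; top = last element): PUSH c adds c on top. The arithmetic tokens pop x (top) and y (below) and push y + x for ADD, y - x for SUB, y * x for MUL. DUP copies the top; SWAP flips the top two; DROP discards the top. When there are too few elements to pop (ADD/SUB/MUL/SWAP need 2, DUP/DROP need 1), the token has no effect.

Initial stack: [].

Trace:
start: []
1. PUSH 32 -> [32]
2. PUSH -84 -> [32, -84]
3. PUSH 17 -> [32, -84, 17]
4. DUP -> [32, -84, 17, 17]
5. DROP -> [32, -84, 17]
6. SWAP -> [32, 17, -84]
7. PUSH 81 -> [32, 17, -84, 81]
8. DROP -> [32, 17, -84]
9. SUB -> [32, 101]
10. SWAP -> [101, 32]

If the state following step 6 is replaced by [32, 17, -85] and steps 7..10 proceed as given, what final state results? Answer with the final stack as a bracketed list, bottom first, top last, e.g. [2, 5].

state after step 6 := [32, 17, -85]
7. PUSH 81 -> [32, 17, -85, 81]
8. DROP -> [32, 17, -85]
9. SUB -> [32, 102]
10. SWAP -> [102, 32]

[102, 32]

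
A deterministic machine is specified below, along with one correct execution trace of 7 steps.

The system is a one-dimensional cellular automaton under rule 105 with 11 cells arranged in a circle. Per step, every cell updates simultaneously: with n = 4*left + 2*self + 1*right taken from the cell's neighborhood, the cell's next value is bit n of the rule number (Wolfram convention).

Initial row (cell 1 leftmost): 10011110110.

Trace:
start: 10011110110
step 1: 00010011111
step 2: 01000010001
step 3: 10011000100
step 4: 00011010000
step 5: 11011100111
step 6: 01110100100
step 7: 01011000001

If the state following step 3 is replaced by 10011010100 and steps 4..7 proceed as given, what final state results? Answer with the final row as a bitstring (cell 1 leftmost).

01111010000

state after step 3 := 10011010100
step 4: 00011101000
step 5: 11010110011
step 6: 01101110010
step 7: 01111010000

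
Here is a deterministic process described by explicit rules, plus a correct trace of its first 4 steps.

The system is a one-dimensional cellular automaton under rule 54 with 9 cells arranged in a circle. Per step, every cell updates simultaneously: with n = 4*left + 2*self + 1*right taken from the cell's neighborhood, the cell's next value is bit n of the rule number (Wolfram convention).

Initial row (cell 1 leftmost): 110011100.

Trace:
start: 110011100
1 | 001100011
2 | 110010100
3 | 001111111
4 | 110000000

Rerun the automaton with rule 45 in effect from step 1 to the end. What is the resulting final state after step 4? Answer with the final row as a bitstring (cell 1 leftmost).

(re-executing steps 1..4 under rule 45; state before step 1: 110011100)
1 | 100010000
2 | 101010110
3 | 111111101
4 | 000000011

000000011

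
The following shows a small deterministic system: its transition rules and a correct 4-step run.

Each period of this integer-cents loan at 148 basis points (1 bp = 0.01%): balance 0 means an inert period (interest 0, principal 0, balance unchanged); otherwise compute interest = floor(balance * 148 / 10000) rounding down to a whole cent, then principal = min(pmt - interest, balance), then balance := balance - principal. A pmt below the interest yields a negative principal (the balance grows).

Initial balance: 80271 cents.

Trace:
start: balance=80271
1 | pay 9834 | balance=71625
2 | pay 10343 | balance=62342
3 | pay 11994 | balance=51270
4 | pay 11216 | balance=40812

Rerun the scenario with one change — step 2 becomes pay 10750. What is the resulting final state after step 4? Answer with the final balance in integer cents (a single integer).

40393

(re-executing from step 2 with the substitution; state before step 2: balance=71625)
2 | pay 10750 | balance=61935
3 | pay 11994 | balance=50857
4 | pay 11216 | balance=40393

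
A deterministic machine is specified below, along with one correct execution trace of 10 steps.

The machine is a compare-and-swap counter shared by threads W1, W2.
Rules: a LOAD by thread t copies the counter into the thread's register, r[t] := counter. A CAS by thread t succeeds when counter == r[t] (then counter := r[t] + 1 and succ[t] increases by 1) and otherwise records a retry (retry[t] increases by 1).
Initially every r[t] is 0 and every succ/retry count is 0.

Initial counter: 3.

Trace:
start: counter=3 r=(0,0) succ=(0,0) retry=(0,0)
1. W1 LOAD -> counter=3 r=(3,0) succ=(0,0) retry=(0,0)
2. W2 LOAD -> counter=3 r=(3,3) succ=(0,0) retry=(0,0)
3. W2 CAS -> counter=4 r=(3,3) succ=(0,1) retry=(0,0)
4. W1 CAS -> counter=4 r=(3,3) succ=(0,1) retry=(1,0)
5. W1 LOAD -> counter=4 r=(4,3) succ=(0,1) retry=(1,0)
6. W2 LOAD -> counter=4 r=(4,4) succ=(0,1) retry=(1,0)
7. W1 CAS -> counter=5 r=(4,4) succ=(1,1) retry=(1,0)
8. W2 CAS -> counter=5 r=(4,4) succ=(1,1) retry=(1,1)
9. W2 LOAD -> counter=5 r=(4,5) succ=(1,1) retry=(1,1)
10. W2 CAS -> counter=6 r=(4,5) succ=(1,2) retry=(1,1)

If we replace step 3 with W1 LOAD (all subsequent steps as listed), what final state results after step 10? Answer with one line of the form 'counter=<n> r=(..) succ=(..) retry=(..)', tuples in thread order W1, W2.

counter=6 r=(4,5) succ=(2,1) retry=(0,1)

(re-executing from step 3 with the substitution; state before step 3: counter=3 r=(3,3) succ=(0,0) retry=(0,0))
3. W1 LOAD -> counter=3 r=(3,3) succ=(0,0) retry=(0,0)
4. W1 CAS -> counter=4 r=(3,3) succ=(1,0) retry=(0,0)
5. W1 LOAD -> counter=4 r=(4,3) succ=(1,0) retry=(0,0)
6. W2 LOAD -> counter=4 r=(4,4) succ=(1,0) retry=(0,0)
7. W1 CAS -> counter=5 r=(4,4) succ=(2,0) retry=(0,0)
8. W2 CAS -> counter=5 r=(4,4) succ=(2,0) retry=(0,1)
9. W2 LOAD -> counter=5 r=(4,5) succ=(2,0) retry=(0,1)
10. W2 CAS -> counter=6 r=(4,5) succ=(2,1) retry=(0,1)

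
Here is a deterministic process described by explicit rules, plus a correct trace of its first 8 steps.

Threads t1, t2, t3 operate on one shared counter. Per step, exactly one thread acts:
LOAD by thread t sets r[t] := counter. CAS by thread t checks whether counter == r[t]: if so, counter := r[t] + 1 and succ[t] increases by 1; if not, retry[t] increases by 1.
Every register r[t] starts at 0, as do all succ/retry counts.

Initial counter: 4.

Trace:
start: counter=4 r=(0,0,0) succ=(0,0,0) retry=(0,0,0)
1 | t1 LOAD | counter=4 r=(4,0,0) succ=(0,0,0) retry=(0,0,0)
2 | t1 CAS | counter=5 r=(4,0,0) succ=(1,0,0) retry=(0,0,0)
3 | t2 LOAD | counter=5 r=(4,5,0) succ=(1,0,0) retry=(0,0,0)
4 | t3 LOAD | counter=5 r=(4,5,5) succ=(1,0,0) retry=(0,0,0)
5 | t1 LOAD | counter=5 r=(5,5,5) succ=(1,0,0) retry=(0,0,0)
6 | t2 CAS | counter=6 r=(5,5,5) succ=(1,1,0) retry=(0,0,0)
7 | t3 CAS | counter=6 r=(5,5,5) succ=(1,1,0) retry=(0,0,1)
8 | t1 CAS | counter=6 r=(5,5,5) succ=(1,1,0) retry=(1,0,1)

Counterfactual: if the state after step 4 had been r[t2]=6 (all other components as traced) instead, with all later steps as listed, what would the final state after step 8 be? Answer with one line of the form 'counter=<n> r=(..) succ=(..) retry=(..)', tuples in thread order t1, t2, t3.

counter=6 r=(5,6,5) succ=(1,0,1) retry=(1,1,0)

state after step 4 := counter=5 r=(4,6,5) succ=(1,0,0) retry=(0,0,0)
5 | t1 LOAD | counter=5 r=(5,6,5) succ=(1,0,0) retry=(0,0,0)
6 | t2 CAS | counter=5 r=(5,6,5) succ=(1,0,0) retry=(0,1,0)
7 | t3 CAS | counter=6 r=(5,6,5) succ=(1,0,1) retry=(0,1,0)
8 | t1 CAS | counter=6 r=(5,6,5) succ=(1,0,1) retry=(1,1,0)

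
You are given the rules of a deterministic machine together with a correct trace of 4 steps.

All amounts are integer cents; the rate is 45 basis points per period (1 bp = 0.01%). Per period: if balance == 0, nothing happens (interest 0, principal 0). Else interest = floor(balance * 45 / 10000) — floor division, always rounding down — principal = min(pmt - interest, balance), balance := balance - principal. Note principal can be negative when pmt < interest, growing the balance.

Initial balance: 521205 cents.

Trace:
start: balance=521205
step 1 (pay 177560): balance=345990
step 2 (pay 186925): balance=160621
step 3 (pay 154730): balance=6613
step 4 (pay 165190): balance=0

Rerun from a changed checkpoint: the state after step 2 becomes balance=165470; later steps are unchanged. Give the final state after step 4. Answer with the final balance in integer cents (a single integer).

0

state after step 2 := balance=165470
step 3 (pay 154730): balance=11484
step 4 (pay 165190): balance=0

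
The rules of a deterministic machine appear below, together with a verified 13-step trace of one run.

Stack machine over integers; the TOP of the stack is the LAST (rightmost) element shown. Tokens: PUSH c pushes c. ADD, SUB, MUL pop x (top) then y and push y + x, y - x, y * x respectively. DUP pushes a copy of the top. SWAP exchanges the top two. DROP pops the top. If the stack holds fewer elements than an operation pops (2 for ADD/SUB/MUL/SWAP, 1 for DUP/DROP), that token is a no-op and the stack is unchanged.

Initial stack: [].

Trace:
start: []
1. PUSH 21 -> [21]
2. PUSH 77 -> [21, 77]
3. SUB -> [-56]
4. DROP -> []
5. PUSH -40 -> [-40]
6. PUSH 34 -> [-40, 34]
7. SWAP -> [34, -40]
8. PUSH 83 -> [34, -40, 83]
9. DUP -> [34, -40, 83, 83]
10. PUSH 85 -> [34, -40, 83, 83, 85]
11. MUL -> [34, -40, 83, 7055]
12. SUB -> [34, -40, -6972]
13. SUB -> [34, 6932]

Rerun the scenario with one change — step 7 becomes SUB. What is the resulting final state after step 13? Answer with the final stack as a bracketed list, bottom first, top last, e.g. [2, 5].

(re-executing from step 7 with the substitution; state before step 7: [-40, 34])
7. SUB -> [-74]
8. PUSH 83 -> [-74, 83]
9. DUP -> [-74, 83, 83]
10. PUSH 85 -> [-74, 83, 83, 85]
11. MUL -> [-74, 83, 7055]
12. SUB -> [-74, -6972]
13. SUB -> [6898]

[6898]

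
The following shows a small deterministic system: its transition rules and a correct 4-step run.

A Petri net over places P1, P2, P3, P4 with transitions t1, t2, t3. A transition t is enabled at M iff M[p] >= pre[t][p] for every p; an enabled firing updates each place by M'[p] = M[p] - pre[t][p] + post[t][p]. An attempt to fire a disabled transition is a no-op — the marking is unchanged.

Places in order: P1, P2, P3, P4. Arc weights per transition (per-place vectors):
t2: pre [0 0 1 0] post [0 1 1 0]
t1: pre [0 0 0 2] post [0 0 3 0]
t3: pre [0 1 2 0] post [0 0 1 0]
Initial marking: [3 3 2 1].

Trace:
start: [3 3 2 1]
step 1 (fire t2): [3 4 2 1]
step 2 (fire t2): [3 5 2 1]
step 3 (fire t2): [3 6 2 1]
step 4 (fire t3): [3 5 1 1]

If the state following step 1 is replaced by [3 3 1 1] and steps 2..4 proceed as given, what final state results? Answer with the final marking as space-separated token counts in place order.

state after step 1 := [3 3 1 1]
step 2 (fire t2): [3 4 1 1]
step 3 (fire t2): [3 5 1 1]
step 4 (fire t3): [3 5 1 1]

3 5 1 1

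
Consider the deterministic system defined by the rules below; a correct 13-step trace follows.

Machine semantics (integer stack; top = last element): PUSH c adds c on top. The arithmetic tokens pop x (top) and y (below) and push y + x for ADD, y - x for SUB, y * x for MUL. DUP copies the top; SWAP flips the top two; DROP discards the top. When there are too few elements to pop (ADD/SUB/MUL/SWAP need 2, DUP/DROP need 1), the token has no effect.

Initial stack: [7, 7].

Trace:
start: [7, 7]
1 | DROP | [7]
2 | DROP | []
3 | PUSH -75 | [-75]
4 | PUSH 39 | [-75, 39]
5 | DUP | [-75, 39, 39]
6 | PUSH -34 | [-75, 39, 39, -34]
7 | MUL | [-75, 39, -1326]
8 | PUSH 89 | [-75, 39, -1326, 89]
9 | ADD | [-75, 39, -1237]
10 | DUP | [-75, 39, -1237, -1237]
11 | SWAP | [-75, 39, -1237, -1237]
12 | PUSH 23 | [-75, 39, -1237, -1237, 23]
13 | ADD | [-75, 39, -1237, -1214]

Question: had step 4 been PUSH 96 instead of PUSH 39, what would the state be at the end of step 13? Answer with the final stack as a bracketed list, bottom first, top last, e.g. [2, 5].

(re-executing from step 4 with the substitution; state before step 4: [-75])
4 | PUSH 96 | [-75, 96]
5 | DUP | [-75, 96, 96]
6 | PUSH -34 | [-75, 96, 96, -34]
7 | MUL | [-75, 96, -3264]
8 | PUSH 89 | [-75, 96, -3264, 89]
9 | ADD | [-75, 96, -3175]
10 | DUP | [-75, 96, -3175, -3175]
11 | SWAP | [-75, 96, -3175, -3175]
12 | PUSH 23 | [-75, 96, -3175, -3175, 23]
13 | ADD | [-75, 96, -3175, -3152]

[-75, 96, -3175, -3152]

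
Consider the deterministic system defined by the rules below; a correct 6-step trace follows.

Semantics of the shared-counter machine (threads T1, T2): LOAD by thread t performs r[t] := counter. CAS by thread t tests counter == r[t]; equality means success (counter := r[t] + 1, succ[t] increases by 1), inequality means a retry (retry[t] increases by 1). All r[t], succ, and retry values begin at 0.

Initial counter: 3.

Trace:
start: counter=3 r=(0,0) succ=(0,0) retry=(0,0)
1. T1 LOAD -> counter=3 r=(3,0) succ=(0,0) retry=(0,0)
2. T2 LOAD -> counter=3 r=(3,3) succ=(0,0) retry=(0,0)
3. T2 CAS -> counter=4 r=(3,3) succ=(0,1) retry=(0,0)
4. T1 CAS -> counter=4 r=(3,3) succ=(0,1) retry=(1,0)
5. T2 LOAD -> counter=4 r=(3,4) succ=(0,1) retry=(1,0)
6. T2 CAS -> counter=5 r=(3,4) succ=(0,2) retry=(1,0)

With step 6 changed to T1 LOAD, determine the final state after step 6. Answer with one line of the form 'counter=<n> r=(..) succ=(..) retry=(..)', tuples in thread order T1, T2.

(re-executing from step 6 with the substitution; state before step 6: counter=4 r=(3,4) succ=(0,1) retry=(1,0))
6. T1 LOAD -> counter=4 r=(4,4) succ=(0,1) retry=(1,0)

counter=4 r=(4,4) succ=(0,1) retry=(1,0)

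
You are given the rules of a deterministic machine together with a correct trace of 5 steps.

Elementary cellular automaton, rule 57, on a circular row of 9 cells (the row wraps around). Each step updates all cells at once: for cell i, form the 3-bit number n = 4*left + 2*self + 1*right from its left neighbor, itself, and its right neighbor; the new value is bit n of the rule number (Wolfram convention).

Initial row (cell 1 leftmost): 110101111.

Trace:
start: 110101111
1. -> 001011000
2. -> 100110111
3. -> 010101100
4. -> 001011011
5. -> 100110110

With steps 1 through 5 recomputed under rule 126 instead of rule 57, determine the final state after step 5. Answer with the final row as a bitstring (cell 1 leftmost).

(re-executing steps 1..5 under rule 126; state before step 1: 110101111)
1. -> 011111000
2. -> 110001100
3. -> 111011111
4. -> 001110000
5. -> 011011000

011011000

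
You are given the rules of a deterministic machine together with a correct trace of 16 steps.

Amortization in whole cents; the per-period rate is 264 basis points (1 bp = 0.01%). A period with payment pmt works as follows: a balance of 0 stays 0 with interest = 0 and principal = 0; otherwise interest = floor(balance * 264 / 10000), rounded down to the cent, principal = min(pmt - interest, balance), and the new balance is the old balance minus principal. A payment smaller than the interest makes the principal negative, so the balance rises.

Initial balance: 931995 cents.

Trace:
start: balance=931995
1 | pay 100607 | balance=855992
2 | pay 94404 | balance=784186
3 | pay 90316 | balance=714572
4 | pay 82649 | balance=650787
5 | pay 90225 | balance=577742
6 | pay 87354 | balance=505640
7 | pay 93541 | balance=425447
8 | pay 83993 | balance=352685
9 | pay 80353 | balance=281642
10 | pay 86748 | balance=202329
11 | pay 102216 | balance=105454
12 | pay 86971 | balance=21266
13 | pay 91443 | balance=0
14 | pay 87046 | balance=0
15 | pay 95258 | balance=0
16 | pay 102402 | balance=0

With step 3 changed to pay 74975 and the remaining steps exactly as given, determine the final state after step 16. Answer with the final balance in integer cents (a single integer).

(re-executing from step 3 with the substitution; state before step 3: balance=784186)
3 | pay 74975 | balance=729913
4 | pay 82649 | balance=666533
5 | pay 90225 | balance=593904
6 | pay 87354 | balance=522229
7 | pay 93541 | balance=442474
8 | pay 83993 | balance=370162
9 | pay 80353 | balance=299581
10 | pay 86748 | balance=220741
11 | pay 102216 | balance=124352
12 | pay 86971 | balance=40663
13 | pay 91443 | balance=0
14 | pay 87046 | balance=0
15 | pay 95258 | balance=0
16 | pay 102402 | balance=0

0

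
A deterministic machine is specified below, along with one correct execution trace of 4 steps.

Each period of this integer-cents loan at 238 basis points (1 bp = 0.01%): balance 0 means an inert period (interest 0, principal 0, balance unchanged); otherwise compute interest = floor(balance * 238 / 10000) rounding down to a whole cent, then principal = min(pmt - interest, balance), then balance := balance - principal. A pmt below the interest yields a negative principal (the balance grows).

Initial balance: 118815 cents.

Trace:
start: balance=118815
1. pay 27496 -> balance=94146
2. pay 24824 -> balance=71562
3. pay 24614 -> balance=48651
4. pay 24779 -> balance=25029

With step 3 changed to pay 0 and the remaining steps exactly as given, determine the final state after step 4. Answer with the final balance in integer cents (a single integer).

50229

(re-executing from step 3 with the substitution; state before step 3: balance=71562)
3. pay 0 -> balance=73265
4. pay 24779 -> balance=50229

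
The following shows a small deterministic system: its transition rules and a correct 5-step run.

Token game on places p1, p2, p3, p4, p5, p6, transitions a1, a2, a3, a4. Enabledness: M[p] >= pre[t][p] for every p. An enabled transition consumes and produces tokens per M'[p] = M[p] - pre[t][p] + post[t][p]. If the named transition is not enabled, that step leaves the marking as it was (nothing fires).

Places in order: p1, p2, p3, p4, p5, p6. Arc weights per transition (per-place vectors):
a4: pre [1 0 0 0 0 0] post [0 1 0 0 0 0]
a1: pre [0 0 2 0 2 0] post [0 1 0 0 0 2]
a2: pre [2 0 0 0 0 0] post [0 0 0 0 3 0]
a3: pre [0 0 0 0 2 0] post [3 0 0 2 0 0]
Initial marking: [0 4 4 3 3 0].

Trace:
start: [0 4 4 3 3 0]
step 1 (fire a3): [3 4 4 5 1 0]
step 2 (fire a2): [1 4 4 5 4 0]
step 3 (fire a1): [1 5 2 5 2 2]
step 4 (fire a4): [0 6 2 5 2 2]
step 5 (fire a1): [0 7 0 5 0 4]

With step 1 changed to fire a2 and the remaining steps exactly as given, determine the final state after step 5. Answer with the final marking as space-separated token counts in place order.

(re-executing from step 1 with the substitution; state before step 1: [0 4 4 3 3 0])
step 1 (fire a2): [0 4 4 3 3 0]
step 2 (fire a2): [0 4 4 3 3 0]
step 3 (fire a1): [0 5 2 3 1 2]
step 4 (fire a4): [0 5 2 3 1 2]
step 5 (fire a1): [0 5 2 3 1 2]

0 5 2 3 1 2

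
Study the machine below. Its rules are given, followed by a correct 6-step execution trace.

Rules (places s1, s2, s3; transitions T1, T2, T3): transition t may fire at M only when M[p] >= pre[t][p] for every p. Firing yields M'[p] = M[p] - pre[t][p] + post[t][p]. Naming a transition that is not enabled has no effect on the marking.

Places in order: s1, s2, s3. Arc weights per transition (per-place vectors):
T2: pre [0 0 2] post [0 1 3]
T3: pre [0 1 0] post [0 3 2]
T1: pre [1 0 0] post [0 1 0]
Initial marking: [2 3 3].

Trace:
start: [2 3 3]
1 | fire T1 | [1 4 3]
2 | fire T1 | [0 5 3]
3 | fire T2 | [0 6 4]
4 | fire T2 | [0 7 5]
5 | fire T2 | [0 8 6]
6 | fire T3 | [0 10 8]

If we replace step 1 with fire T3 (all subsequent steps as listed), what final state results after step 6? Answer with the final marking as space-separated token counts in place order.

1 11 10

(re-executing from step 1 with the substitution; state before step 1: [2 3 3])
1 | fire T3 | [2 5 5]
2 | fire T1 | [1 6 5]
3 | fire T2 | [1 7 6]
4 | fire T2 | [1 8 7]
5 | fire T2 | [1 9 8]
6 | fire T3 | [1 11 10]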